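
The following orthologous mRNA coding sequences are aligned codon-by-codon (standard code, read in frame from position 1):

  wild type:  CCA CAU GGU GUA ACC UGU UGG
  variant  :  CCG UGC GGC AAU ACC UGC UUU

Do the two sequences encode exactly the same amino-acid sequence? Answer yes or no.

no

Codon 1: CCA Pro / CCG Pro — synonymous.
Codon 2: CAU His / UGC Cys — nonsynonymous.
Codon 3: GGU Gly / GGC Gly — synonymous.
Codon 4: GUA Val / AAU Asn — nonsynonymous.
Codon 5: ACC Thr / ACC Thr — identical.
Codon 6: UGU Cys / UGC Cys — synonymous.
Codon 7: UGG Trp / UUU Phe — nonsynonymous.
Nonsynonymous differences: 3 → different protein.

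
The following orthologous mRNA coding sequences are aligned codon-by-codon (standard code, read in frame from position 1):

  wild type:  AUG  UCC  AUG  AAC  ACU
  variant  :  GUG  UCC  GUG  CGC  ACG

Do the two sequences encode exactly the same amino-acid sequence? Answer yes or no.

Codon 1: AUG Met / GUG Val — nonsynonymous.
Codon 2: UCC Ser / UCC Ser — identical.
Codon 3: AUG Met / GUG Val — nonsynonymous.
Codon 4: AAC Asn / CGC Arg — nonsynonymous.
Codon 5: ACU Thr / ACG Thr — synonymous.
Nonsynonymous differences: 3 → different protein.

no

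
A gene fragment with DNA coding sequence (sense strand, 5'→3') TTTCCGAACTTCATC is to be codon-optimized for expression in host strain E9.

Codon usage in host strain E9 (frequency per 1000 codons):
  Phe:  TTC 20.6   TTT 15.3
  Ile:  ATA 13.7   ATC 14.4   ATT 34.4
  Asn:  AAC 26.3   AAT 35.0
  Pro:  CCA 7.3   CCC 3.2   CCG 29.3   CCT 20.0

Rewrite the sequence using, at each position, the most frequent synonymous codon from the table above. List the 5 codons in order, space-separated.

Codon 1 (Phe): best is TTC at 20.6.
Codon 2 (Pro): best is CCG at 29.3.
Codon 3 (Asn): best is AAT at 35.0.
Codon 4 (Phe): best is TTC at 20.6.
Codon 5 (Ile): best is ATT at 34.4.

TTC CCG AAT TTC ATT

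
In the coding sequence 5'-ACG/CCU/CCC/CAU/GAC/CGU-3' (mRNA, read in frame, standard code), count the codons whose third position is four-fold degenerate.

Codon 1 ACG (Thr): third position 4-fold.
Codon 2 CCU (Pro): third position 4-fold.
Codon 3 CCC (Pro): third position 4-fold.
Codon 4 CAU (His): third position 2-fold.
Codon 5 GAC (Asp): third position 2-fold.
Codon 6 CGU (Arg): third position 4-fold.
Four-fold degenerate third positions: 4.

4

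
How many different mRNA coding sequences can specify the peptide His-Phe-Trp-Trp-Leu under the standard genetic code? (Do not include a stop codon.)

His: 2 codons.
Phe: 2 codons.
Trp: 1 codon.
Trp: 1 codon.
Leu: 6 codons.
2 × 2 × 1 × 1 × 6 = 24.

24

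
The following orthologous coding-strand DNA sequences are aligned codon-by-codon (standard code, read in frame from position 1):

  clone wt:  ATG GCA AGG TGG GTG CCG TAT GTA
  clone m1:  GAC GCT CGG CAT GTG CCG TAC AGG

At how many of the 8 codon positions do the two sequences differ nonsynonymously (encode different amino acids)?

3

Codon 1: ATG Met / GAC Asp — nonsynonymous.
Codon 2: GCA Ala / GCT Ala — synonymous.
Codon 3: AGG Arg / CGG Arg — synonymous.
Codon 4: TGG Trp / CAT His — nonsynonymous.
Codon 5: GTG Val / GTG Val — identical.
Codon 6: CCG Pro / CCG Pro — identical.
Codon 7: TAT Tyr / TAC Tyr — synonymous.
Codon 8: GTA Val / AGG Arg — nonsynonymous.
Nonsynonymous differences: 3.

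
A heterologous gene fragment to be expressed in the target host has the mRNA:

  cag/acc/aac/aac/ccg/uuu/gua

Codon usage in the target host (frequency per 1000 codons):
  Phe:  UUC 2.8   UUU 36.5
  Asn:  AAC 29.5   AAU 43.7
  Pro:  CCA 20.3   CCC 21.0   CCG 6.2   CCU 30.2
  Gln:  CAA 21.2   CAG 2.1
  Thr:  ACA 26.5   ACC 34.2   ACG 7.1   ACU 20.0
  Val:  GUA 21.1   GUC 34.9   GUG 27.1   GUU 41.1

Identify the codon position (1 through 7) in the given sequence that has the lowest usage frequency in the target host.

1

Codon 1 CAG (Gln): 2.1 per 1000.
Codon 2 ACC (Thr): 34.2 per 1000.
Codon 3 AAC (Asn): 29.5 per 1000.
Codon 4 AAC (Asn): 29.5 per 1000.
Codon 5 CCG (Pro): 6.2 per 1000.
Codon 6 UUU (Phe): 36.5 per 1000.
Codon 7 GUA (Val): 21.1 per 1000.
Lowest frequency is 2.1 at codon 1.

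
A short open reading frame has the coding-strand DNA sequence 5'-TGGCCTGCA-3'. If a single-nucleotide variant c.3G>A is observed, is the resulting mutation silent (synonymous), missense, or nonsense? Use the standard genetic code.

nonsense

Position 3 falls in codon 1: TGG → Trp.
After the substitution the codon is TGA → Stop.
The new codon is a stop codon, so this is a nonsense mutation.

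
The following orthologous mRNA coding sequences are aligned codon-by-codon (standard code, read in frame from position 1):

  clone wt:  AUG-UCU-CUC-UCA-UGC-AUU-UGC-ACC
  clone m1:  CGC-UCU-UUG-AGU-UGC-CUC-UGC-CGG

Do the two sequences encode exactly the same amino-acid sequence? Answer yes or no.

no

Codon 1: AUG Met / CGC Arg — nonsynonymous.
Codon 2: UCU Ser / UCU Ser — identical.
Codon 3: CUC Leu / UUG Leu — synonymous.
Codon 4: UCA Ser / AGU Ser — synonymous.
Codon 5: UGC Cys / UGC Cys — identical.
Codon 6: AUU Ile / CUC Leu — nonsynonymous.
Codon 7: UGC Cys / UGC Cys — identical.
Codon 8: ACC Thr / CGG Arg — nonsynonymous.
Nonsynonymous differences: 3 → different protein.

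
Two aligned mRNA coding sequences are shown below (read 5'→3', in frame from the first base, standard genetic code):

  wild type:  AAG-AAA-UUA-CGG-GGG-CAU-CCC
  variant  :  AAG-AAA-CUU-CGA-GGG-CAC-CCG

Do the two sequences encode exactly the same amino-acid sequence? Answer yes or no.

Codon 1: AAG Lys / AAG Lys — identical.
Codon 2: AAA Lys / AAA Lys — identical.
Codon 3: UUA Leu / CUU Leu — synonymous.
Codon 4: CGG Arg / CGA Arg — synonymous.
Codon 5: GGG Gly / GGG Gly — identical.
Codon 6: CAU His / CAC His — synonymous.
Codon 7: CCC Pro / CCG Pro — synonymous.
Nonsynonymous differences: 0 → same protein.

yes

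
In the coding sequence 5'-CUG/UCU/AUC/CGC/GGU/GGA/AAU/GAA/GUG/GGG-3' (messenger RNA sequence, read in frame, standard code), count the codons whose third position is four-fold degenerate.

Codon 1 CUG (Leu): third position 4-fold.
Codon 2 UCU (Ser): third position 4-fold.
Codon 3 AUC (Ile): third position 3-fold.
Codon 4 CGC (Arg): third position 4-fold.
Codon 5 GGU (Gly): third position 4-fold.
Codon 6 GGA (Gly): third position 4-fold.
Codon 7 AAU (Asn): third position 2-fold.
Codon 8 GAA (Glu): third position 2-fold.
Codon 9 GUG (Val): third position 4-fold.
Codon 10 GGG (Gly): third position 4-fold.
Four-fold degenerate third positions: 7.

7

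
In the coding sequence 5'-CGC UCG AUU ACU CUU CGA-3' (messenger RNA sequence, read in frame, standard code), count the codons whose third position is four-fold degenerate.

5

Codon 1 CGC (Arg): third position 4-fold.
Codon 2 UCG (Ser): third position 4-fold.
Codon 3 AUU (Ile): third position 3-fold.
Codon 4 ACU (Thr): third position 4-fold.
Codon 5 CUU (Leu): third position 4-fold.
Codon 6 CGA (Arg): third position 4-fold.
Four-fold degenerate third positions: 5.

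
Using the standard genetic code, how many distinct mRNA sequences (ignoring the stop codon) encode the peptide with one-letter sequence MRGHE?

Met: 1 codon.
Arg: 6 codons.
Gly: 4 codons.
His: 2 codons.
Glu: 2 codons.
1 × 6 × 4 × 2 × 2 = 96.

96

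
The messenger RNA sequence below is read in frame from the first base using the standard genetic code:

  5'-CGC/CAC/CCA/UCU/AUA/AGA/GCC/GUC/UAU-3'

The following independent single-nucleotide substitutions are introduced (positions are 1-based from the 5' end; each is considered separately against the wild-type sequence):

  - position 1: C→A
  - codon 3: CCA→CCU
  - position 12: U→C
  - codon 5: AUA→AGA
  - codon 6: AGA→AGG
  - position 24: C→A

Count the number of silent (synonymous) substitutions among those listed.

Codon 1: CGC (Arg) → AGC (Ser) — missense.
Codon 3: CCA (Pro) → CCU (Pro) — synonymous.
Codon 4: UCU (Ser) → UCC (Ser) — synonymous.
Codon 5: AUA (Ile) → AGA (Arg) — missense.
Codon 6: AGA (Arg) → AGG (Arg) — synonymous.
Codon 8: GUC (Val) → GUA (Val) — synonymous.
Synonymous: 4 of 6.

4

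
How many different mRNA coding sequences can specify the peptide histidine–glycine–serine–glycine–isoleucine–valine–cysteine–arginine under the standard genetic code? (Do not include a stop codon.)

His: 2 codons.
Gly: 4 codons.
Ser: 6 codons.
Gly: 4 codons.
Ile: 3 codons.
Val: 4 codons.
Cys: 2 codons.
Arg: 6 codons.
2 × 4 × 6 × 4 × 3 × 4 × 2 × 6 = 27648.

27648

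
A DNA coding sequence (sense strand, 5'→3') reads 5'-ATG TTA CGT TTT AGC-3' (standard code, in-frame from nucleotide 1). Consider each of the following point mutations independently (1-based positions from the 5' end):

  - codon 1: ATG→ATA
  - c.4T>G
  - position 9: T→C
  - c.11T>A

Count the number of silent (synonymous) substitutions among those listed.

Codon 1: ATG (Met) → ATA (Ile) — missense.
Codon 2: TTA (Leu) → GTA (Val) — missense.
Codon 3: CGT (Arg) → CGC (Arg) — synonymous.
Codon 4: TTT (Phe) → TAT (Tyr) — missense.
Synonymous: 1 of 4.

1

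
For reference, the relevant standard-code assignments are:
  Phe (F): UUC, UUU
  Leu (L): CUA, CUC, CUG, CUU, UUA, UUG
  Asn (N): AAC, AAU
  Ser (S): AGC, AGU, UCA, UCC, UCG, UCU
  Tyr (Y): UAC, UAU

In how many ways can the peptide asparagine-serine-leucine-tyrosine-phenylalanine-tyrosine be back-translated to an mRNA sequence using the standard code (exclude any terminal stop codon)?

Asn: 2 codons.
Ser: 6 codons.
Leu: 6 codons.
Tyr: 2 codons.
Phe: 2 codons.
Tyr: 2 codons.
2 × 6 × 6 × 2 × 2 × 2 = 576.

576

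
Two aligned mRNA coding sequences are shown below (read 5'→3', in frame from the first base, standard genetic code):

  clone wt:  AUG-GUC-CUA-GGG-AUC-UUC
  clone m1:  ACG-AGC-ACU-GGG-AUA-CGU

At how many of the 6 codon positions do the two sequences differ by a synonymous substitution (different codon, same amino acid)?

Codon 1: AUG Met / ACG Thr — nonsynonymous.
Codon 2: GUC Val / AGC Ser — nonsynonymous.
Codon 3: CUA Leu / ACU Thr — nonsynonymous.
Codon 4: GGG Gly / GGG Gly — identical.
Codon 5: AUC Ile / AUA Ile — synonymous.
Codon 6: UUC Phe / CGU Arg — nonsynonymous.
Synonymous differences: 1.

1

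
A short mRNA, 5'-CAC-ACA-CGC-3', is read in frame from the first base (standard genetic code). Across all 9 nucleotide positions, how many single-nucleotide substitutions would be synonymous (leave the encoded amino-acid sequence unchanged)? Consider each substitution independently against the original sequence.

Codon 1 (CAC, His): 1 synonymous substitution.
Codon 2 (ACA, Thr): 3 synonymous substitutions.
Codon 3 (CGC, Arg): 3 synonymous substitutions.
Total: 1 + 3 + 3 = 7.

7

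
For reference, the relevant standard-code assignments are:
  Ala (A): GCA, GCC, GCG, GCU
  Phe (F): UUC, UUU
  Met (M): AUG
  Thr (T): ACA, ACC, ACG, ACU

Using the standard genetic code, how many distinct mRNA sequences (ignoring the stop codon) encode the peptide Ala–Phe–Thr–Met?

32

Ala: 4 codons.
Phe: 2 codons.
Thr: 4 codons.
Met: 1 codon.
4 × 2 × 4 × 1 = 32.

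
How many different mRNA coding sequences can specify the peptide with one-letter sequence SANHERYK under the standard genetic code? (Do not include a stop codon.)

Ser: 6 codons.
Ala: 4 codons.
Asn: 2 codons.
His: 2 codons.
Glu: 2 codons.
Arg: 6 codons.
Tyr: 2 codons.
Lys: 2 codons.
6 × 4 × 2 × 2 × 2 × 6 × 2 × 2 = 4608.

4608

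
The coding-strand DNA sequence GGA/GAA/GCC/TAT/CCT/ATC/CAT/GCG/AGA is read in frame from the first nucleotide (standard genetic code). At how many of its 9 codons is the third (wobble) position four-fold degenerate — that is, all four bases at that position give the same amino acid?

Codon 1 GGA (Gly): third position 4-fold.
Codon 2 GAA (Glu): third position 2-fold.
Codon 3 GCC (Ala): third position 4-fold.
Codon 4 TAT (Tyr): third position 2-fold.
Codon 5 CCT (Pro): third position 4-fold.
Codon 6 ATC (Ile): third position 3-fold.
Codon 7 CAT (His): third position 2-fold.
Codon 8 GCG (Ala): third position 4-fold.
Codon 9 AGA (Arg): third position 2-fold.
Four-fold degenerate third positions: 4.

4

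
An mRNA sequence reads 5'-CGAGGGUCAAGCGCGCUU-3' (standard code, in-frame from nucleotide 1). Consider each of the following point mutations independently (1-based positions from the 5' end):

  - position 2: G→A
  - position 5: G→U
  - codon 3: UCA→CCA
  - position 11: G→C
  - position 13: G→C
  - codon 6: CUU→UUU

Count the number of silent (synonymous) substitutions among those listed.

0

Codon 1: CGA (Arg) → CAA (Gln) — missense.
Codon 2: GGG (Gly) → GUG (Val) — missense.
Codon 3: UCA (Ser) → CCA (Pro) — missense.
Codon 4: AGC (Ser) → ACC (Thr) — missense.
Codon 5: GCG (Ala) → CCG (Pro) — missense.
Codon 6: CUU (Leu) → UUU (Phe) — missense.
Synonymous: 0 of 6.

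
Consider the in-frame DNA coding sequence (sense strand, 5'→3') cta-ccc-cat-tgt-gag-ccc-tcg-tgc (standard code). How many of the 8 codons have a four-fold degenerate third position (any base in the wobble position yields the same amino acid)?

Codon 1 CTA (Leu): third position 4-fold.
Codon 2 CCC (Pro): third position 4-fold.
Codon 3 CAT (His): third position 2-fold.
Codon 4 TGT (Cys): third position 2-fold.
Codon 5 GAG (Glu): third position 2-fold.
Codon 6 CCC (Pro): third position 4-fold.
Codon 7 TCG (Ser): third position 4-fold.
Codon 8 TGC (Cys): third position 2-fold.
Four-fold degenerate third positions: 4.

4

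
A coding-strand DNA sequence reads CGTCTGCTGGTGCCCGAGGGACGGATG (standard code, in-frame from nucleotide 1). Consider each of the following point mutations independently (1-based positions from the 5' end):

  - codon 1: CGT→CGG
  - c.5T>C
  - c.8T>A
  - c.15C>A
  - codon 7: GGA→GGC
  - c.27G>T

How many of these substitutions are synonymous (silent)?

3

Codon 1: CGT (Arg) → CGG (Arg) — synonymous.
Codon 2: CTG (Leu) → CCG (Pro) — missense.
Codon 3: CTG (Leu) → CAG (Gln) — missense.
Codon 5: CCC (Pro) → CCA (Pro) — synonymous.
Codon 7: GGA (Gly) → GGC (Gly) — synonymous.
Codon 9: ATG (Met) → ATT (Ile) — missense.
Synonymous: 3 of 6.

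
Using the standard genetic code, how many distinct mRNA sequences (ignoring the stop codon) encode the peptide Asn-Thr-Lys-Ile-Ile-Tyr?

288

Asn: 2 codons.
Thr: 4 codons.
Lys: 2 codons.
Ile: 3 codons.
Ile: 3 codons.
Tyr: 2 codons.
2 × 4 × 2 × 3 × 3 × 2 = 288.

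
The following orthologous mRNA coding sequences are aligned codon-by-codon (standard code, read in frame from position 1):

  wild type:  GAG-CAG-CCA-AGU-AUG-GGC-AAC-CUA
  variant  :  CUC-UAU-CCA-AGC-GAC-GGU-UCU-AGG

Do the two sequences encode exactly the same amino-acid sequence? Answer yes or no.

no

Codon 1: GAG Glu / CUC Leu — nonsynonymous.
Codon 2: CAG Gln / UAU Tyr — nonsynonymous.
Codon 3: CCA Pro / CCA Pro — identical.
Codon 4: AGU Ser / AGC Ser — synonymous.
Codon 5: AUG Met / GAC Asp — nonsynonymous.
Codon 6: GGC Gly / GGU Gly — synonymous.
Codon 7: AAC Asn / UCU Ser — nonsynonymous.
Codon 8: CUA Leu / AGG Arg — nonsynonymous.
Nonsynonymous differences: 5 → different protein.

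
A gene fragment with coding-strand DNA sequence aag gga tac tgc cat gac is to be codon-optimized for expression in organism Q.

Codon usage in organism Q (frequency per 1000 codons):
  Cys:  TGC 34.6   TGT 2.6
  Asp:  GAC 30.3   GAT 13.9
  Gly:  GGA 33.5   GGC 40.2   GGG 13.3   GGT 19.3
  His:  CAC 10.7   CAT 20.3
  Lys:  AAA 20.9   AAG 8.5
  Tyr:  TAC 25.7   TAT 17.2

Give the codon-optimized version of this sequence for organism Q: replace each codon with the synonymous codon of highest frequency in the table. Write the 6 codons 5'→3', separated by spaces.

AAA GGC TAC TGC CAT GAC

Codon 1 (Lys): best is AAA at 20.9.
Codon 2 (Gly): best is GGC at 40.2.
Codon 3 (Tyr): best is TAC at 25.7.
Codon 4 (Cys): best is TGC at 34.6.
Codon 5 (His): best is CAT at 20.3.
Codon 6 (Asp): best is GAC at 30.3.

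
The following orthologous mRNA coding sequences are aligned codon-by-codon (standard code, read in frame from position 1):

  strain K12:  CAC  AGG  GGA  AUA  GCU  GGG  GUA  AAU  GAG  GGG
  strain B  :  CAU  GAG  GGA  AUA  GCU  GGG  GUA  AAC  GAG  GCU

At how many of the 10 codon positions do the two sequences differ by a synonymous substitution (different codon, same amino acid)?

2

Codon 1: CAC His / CAU His — synonymous.
Codon 2: AGG Arg / GAG Glu — nonsynonymous.
Codon 3: GGA Gly / GGA Gly — identical.
Codon 4: AUA Ile / AUA Ile — identical.
Codon 5: GCU Ala / GCU Ala — identical.
Codon 6: GGG Gly / GGG Gly — identical.
Codon 7: GUA Val / GUA Val — identical.
Codon 8: AAU Asn / AAC Asn — synonymous.
Codon 9: GAG Glu / GAG Glu — identical.
Codon 10: GGG Gly / GCU Ala — nonsynonymous.
Synonymous differences: 2.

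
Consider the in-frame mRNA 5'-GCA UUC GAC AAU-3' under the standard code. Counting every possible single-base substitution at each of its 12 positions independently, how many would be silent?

6

Codon 1 (GCA, Ala): 3 synonymous substitutions.
Codon 2 (UUC, Phe): 1 synonymous substitution.
Codon 3 (GAC, Asp): 1 synonymous substitution.
Codon 4 (AAU, Asn): 1 synonymous substitution.
Total: 3 + 1 + 1 + 1 = 6.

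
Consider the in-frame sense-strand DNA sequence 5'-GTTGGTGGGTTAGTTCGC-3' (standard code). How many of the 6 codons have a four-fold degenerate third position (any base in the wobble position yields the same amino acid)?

5

Codon 1 GTT (Val): third position 4-fold.
Codon 2 GGT (Gly): third position 4-fold.
Codon 3 GGG (Gly): third position 4-fold.
Codon 4 TTA (Leu): third position 2-fold.
Codon 5 GTT (Val): third position 4-fold.
Codon 6 CGC (Arg): third position 4-fold.
Four-fold degenerate third positions: 5.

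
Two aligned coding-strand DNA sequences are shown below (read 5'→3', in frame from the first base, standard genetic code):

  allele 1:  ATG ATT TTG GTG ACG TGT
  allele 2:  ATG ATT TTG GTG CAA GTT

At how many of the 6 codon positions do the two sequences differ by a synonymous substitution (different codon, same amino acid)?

Codon 1: ATG Met / ATG Met — identical.
Codon 2: ATT Ile / ATT Ile — identical.
Codon 3: TTG Leu / TTG Leu — identical.
Codon 4: GTG Val / GTG Val — identical.
Codon 5: ACG Thr / CAA Gln — nonsynonymous.
Codon 6: TGT Cys / GTT Val — nonsynonymous.
Synonymous differences: 0.

0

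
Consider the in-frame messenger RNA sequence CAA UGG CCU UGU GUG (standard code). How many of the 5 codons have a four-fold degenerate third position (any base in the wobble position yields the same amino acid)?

Codon 1 CAA (Gln): third position 2-fold.
Codon 2 UGG (Trp): third position 1-fold.
Codon 3 CCU (Pro): third position 4-fold.
Codon 4 UGU (Cys): third position 2-fold.
Codon 5 GUG (Val): third position 4-fold.
Four-fold degenerate third positions: 2.

2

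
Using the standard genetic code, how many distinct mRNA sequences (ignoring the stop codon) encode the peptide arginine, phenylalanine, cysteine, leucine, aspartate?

Arg: 6 codons.
Phe: 2 codons.
Cys: 2 codons.
Leu: 6 codons.
Asp: 2 codons.
6 × 2 × 2 × 6 × 2 = 288.

288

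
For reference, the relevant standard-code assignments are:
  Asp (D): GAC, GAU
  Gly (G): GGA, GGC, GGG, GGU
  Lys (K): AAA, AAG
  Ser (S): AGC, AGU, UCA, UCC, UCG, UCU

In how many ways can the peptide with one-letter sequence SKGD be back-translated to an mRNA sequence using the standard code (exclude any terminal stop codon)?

96

Ser: 6 codons.
Lys: 2 codons.
Gly: 4 codons.
Asp: 2 codons.
6 × 2 × 4 × 2 = 96.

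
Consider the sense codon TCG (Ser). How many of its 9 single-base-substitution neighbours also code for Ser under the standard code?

3

Position 1: none → 0 synonymous.
Position 2: none → 0 synonymous.
Position 3: TCT, TCC, TCA → 3 synonymous.
Total: 0 + 0 + 3 = 3.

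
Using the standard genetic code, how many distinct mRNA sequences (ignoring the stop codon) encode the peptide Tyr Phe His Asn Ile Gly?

192

Tyr: 2 codons.
Phe: 2 codons.
His: 2 codons.
Asn: 2 codons.
Ile: 3 codons.
Gly: 4 codons.
2 × 2 × 2 × 2 × 3 × 4 = 192.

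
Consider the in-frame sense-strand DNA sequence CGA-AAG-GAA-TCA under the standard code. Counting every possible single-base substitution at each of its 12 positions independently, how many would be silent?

Codon 1 (CGA, Arg): 4 synonymous substitutions.
Codon 2 (AAG, Lys): 1 synonymous substitution.
Codon 3 (GAA, Glu): 1 synonymous substitution.
Codon 4 (TCA, Ser): 3 synonymous substitutions.
Total: 4 + 1 + 1 + 3 = 9.

9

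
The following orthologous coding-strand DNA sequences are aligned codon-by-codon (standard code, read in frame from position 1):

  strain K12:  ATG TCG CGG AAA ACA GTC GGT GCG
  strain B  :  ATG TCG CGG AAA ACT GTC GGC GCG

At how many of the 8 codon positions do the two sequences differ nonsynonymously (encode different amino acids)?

Codon 1: ATG Met / ATG Met — identical.
Codon 2: TCG Ser / TCG Ser — identical.
Codon 3: CGG Arg / CGG Arg — identical.
Codon 4: AAA Lys / AAA Lys — identical.
Codon 5: ACA Thr / ACT Thr — synonymous.
Codon 6: GTC Val / GTC Val — identical.
Codon 7: GGT Gly / GGC Gly — synonymous.
Codon 8: GCG Ala / GCG Ala — identical.
Nonsynonymous differences: 0.

0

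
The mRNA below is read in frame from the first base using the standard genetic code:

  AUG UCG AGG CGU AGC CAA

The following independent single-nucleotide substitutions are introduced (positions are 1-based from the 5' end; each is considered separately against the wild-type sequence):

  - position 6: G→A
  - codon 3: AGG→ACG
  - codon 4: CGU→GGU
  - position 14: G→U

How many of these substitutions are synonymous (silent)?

1

Codon 2: UCG (Ser) → UCA (Ser) — synonymous.
Codon 3: AGG (Arg) → ACG (Thr) — missense.
Codon 4: CGU (Arg) → GGU (Gly) — missense.
Codon 5: AGC (Ser) → AUC (Ile) — missense.
Synonymous: 1 of 4.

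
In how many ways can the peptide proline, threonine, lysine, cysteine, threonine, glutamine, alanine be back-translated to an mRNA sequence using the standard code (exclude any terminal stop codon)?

Pro: 4 codons.
Thr: 4 codons.
Lys: 2 codons.
Cys: 2 codons.
Thr: 4 codons.
Gln: 2 codons.
Ala: 4 codons.
4 × 4 × 2 × 2 × 4 × 2 × 4 = 2048.

2048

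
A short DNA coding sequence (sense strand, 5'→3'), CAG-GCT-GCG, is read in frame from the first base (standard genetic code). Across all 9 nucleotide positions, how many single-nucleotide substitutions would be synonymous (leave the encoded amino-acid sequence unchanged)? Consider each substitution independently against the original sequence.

7

Codon 1 (CAG, Gln): 1 synonymous substitution.
Codon 2 (GCT, Ala): 3 synonymous substitutions.
Codon 3 (GCG, Ala): 3 synonymous substitutions.
Total: 1 + 3 + 3 = 7.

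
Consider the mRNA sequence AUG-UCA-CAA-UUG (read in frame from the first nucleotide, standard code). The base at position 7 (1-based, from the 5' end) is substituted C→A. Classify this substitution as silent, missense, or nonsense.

missense

Position 7 falls in codon 3: CAA → Gln.
After the substitution the codon is AAA → Lys.
Gln ≠ Lys, so this is a missense mutation.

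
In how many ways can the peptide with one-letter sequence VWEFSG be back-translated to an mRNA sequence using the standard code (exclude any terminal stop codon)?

Val: 4 codons.
Trp: 1 codon.
Glu: 2 codons.
Phe: 2 codons.
Ser: 6 codons.
Gly: 4 codons.
4 × 1 × 2 × 2 × 6 × 4 = 384.

384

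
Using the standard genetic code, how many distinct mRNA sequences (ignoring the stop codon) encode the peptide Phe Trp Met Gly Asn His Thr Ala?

Phe: 2 codons.
Trp: 1 codon.
Met: 1 codon.
Gly: 4 codons.
Asn: 2 codons.
His: 2 codons.
Thr: 4 codons.
Ala: 4 codons.
2 × 1 × 1 × 4 × 2 × 2 × 4 × 4 = 512.

512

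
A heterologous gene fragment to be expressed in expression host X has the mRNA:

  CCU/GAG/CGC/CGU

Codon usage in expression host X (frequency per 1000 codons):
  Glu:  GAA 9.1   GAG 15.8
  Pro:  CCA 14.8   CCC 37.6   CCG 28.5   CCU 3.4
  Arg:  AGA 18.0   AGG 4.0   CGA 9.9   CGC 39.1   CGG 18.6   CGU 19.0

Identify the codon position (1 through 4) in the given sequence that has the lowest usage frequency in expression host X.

1

Codon 1 CCU (Pro): 3.4 per 1000.
Codon 2 GAG (Glu): 15.8 per 1000.
Codon 3 CGC (Arg): 39.1 per 1000.
Codon 4 CGU (Arg): 19.0 per 1000.
Lowest frequency is 3.4 at codon 1.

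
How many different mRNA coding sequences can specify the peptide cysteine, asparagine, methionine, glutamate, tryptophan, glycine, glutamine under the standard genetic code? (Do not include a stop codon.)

Cys: 2 codons.
Asn: 2 codons.
Met: 1 codon.
Glu: 2 codons.
Trp: 1 codon.
Gly: 4 codons.
Gln: 2 codons.
2 × 2 × 1 × 2 × 1 × 4 × 2 = 64.

64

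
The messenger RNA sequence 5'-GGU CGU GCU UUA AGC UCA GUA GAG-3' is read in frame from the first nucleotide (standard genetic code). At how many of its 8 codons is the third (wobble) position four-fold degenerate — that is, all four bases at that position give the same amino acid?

Codon 1 GGU (Gly): third position 4-fold.
Codon 2 CGU (Arg): third position 4-fold.
Codon 3 GCU (Ala): third position 4-fold.
Codon 4 UUA (Leu): third position 2-fold.
Codon 5 AGC (Ser): third position 2-fold.
Codon 6 UCA (Ser): third position 4-fold.
Codon 7 GUA (Val): third position 4-fold.
Codon 8 GAG (Glu): third position 2-fold.
Four-fold degenerate third positions: 5.

5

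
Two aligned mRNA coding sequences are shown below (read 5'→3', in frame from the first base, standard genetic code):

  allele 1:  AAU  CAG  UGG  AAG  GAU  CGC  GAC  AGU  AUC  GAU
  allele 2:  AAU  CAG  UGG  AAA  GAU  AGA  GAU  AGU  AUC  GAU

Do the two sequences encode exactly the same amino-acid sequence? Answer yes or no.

Codon 1: AAU Asn / AAU Asn — identical.
Codon 2: CAG Gln / CAG Gln — identical.
Codon 3: UGG Trp / UGG Trp — identical.
Codon 4: AAG Lys / AAA Lys — synonymous.
Codon 5: GAU Asp / GAU Asp — identical.
Codon 6: CGC Arg / AGA Arg — synonymous.
Codon 7: GAC Asp / GAU Asp — synonymous.
Codon 8: AGU Ser / AGU Ser — identical.
Codon 9: AUC Ile / AUC Ile — identical.
Codon 10: GAU Asp / GAU Asp — identical.
Nonsynonymous differences: 0 → same protein.

yes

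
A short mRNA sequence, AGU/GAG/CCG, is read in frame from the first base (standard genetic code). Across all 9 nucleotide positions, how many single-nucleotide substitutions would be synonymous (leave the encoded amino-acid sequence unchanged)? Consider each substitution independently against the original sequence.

Codon 1 (AGU, Ser): 1 synonymous substitution.
Codon 2 (GAG, Glu): 1 synonymous substitution.
Codon 3 (CCG, Pro): 3 synonymous substitutions.
Total: 1 + 1 + 3 = 5.

5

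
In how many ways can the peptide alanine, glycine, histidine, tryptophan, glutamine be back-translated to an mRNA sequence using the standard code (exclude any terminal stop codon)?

Ala: 4 codons.
Gly: 4 codons.
His: 2 codons.
Trp: 1 codon.
Gln: 2 codons.
4 × 4 × 2 × 1 × 2 = 64.

64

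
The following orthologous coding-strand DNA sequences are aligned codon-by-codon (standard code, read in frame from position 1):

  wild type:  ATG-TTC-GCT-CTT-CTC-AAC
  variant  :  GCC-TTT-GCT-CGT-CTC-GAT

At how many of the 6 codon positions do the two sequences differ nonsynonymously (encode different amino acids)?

3

Codon 1: ATG Met / GCC Ala — nonsynonymous.
Codon 2: TTC Phe / TTT Phe — synonymous.
Codon 3: GCT Ala / GCT Ala — identical.
Codon 4: CTT Leu / CGT Arg — nonsynonymous.
Codon 5: CTC Leu / CTC Leu — identical.
Codon 6: AAC Asn / GAT Asp — nonsynonymous.
Nonsynonymous differences: 3.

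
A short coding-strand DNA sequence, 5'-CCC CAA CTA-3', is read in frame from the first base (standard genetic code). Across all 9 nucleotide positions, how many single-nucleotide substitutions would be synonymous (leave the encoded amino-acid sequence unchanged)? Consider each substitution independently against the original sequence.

Codon 1 (CCC, Pro): 3 synonymous substitutions.
Codon 2 (CAA, Gln): 1 synonymous substitution.
Codon 3 (CTA, Leu): 4 synonymous substitutions.
Total: 3 + 1 + 4 = 8.

8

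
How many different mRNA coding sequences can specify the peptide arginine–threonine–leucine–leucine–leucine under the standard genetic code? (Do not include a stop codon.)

5184

Arg: 6 codons.
Thr: 4 codons.
Leu: 6 codons.
Leu: 6 codons.
Leu: 6 codons.
6 × 4 × 6 × 6 × 6 = 5184.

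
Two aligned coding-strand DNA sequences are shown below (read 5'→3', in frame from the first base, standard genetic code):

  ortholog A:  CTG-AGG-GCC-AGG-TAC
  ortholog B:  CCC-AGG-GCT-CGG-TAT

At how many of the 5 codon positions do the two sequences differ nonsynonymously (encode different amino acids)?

Codon 1: CTG Leu / CCC Pro — nonsynonymous.
Codon 2: AGG Arg / AGG Arg — identical.
Codon 3: GCC Ala / GCT Ala — synonymous.
Codon 4: AGG Arg / CGG Arg — synonymous.
Codon 5: TAC Tyr / TAT Tyr — synonymous.
Nonsynonymous differences: 1.

1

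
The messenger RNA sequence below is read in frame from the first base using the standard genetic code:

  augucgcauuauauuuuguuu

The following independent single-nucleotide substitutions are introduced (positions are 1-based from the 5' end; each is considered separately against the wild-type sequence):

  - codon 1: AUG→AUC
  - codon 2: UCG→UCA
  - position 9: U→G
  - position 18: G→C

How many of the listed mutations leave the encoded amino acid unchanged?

1

Codon 1: AUG (Met) → AUC (Ile) — missense.
Codon 2: UCG (Ser) → UCA (Ser) — synonymous.
Codon 3: CAU (His) → CAG (Gln) — missense.
Codon 6: UUG (Leu) → UUC (Phe) — missense.
Synonymous: 1 of 4.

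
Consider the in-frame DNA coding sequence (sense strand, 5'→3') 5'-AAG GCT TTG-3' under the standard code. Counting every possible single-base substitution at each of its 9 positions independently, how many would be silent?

Codon 1 (AAG, Lys): 1 synonymous substitution.
Codon 2 (GCT, Ala): 3 synonymous substitutions.
Codon 3 (TTG, Leu): 2 synonymous substitutions.
Total: 1 + 3 + 2 = 6.

6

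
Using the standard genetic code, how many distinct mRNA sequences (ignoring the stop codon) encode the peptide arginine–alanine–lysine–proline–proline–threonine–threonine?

12288

Arg: 6 codons.
Ala: 4 codons.
Lys: 2 codons.
Pro: 4 codons.
Pro: 4 codons.
Thr: 4 codons.
Thr: 4 codons.
6 × 4 × 2 × 4 × 4 × 4 × 4 = 12288.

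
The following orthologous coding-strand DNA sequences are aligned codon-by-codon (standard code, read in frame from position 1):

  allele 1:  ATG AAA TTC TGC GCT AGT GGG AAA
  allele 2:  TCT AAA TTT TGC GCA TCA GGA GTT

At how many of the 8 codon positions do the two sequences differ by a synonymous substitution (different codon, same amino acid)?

4

Codon 1: ATG Met / TCT Ser — nonsynonymous.
Codon 2: AAA Lys / AAA Lys — identical.
Codon 3: TTC Phe / TTT Phe — synonymous.
Codon 4: TGC Cys / TGC Cys — identical.
Codon 5: GCT Ala / GCA Ala — synonymous.
Codon 6: AGT Ser / TCA Ser — synonymous.
Codon 7: GGG Gly / GGA Gly — synonymous.
Codon 8: AAA Lys / GTT Val — nonsynonymous.
Synonymous differences: 4.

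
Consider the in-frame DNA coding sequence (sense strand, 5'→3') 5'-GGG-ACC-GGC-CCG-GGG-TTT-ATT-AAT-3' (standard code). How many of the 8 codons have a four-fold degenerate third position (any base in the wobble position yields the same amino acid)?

Codon 1 GGG (Gly): third position 4-fold.
Codon 2 ACC (Thr): third position 4-fold.
Codon 3 GGC (Gly): third position 4-fold.
Codon 4 CCG (Pro): third position 4-fold.
Codon 5 GGG (Gly): third position 4-fold.
Codon 6 TTT (Phe): third position 2-fold.
Codon 7 ATT (Ile): third position 3-fold.
Codon 8 AAT (Asn): third position 2-fold.
Four-fold degenerate third positions: 5.

5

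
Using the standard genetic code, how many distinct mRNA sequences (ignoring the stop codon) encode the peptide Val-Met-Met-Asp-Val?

32

Val: 4 codons.
Met: 1 codon.
Met: 1 codon.
Asp: 2 codons.
Val: 4 codons.
4 × 1 × 1 × 2 × 4 = 32.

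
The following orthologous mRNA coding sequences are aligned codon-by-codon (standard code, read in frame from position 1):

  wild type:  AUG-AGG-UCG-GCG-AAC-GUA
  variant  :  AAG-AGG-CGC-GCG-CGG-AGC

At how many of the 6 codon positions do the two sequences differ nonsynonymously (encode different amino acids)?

4

Codon 1: AUG Met / AAG Lys — nonsynonymous.
Codon 2: AGG Arg / AGG Arg — identical.
Codon 3: UCG Ser / CGC Arg — nonsynonymous.
Codon 4: GCG Ala / GCG Ala — identical.
Codon 5: AAC Asn / CGG Arg — nonsynonymous.
Codon 6: GUA Val / AGC Ser — nonsynonymous.
Nonsynonymous differences: 4.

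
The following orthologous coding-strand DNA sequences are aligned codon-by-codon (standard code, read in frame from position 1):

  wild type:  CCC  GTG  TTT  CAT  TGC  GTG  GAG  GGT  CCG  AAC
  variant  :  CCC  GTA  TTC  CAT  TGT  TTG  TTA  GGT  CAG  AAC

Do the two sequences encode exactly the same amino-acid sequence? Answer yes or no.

no

Codon 1: CCC Pro / CCC Pro — identical.
Codon 2: GTG Val / GTA Val — synonymous.
Codon 3: TTT Phe / TTC Phe — synonymous.
Codon 4: CAT His / CAT His — identical.
Codon 5: TGC Cys / TGT Cys — synonymous.
Codon 6: GTG Val / TTG Leu — nonsynonymous.
Codon 7: GAG Glu / TTA Leu — nonsynonymous.
Codon 8: GGT Gly / GGT Gly — identical.
Codon 9: CCG Pro / CAG Gln — nonsynonymous.
Codon 10: AAC Asn / AAC Asn — identical.
Nonsynonymous differences: 3 → different protein.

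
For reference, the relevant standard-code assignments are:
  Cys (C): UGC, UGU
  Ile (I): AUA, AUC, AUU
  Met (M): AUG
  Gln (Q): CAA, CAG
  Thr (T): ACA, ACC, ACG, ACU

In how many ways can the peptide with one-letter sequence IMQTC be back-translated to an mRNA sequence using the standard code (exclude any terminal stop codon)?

48

Ile: 3 codons.
Met: 1 codon.
Gln: 2 codons.
Thr: 4 codons.
Cys: 2 codons.
3 × 1 × 2 × 4 × 2 = 48.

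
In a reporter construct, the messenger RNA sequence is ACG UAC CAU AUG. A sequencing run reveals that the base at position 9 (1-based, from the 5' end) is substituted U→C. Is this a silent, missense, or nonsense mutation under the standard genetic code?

silent

Position 9 falls in codon 3: CAU → His.
After the substitution the codon is CAC → His.
Both encode His, so the change is synonymous.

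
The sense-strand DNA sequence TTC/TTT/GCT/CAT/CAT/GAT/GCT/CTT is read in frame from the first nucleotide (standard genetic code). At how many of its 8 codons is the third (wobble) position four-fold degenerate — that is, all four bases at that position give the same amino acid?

3

Codon 1 TTC (Phe): third position 2-fold.
Codon 2 TTT (Phe): third position 2-fold.
Codon 3 GCT (Ala): third position 4-fold.
Codon 4 CAT (His): third position 2-fold.
Codon 5 CAT (His): third position 2-fold.
Codon 6 GAT (Asp): third position 2-fold.
Codon 7 GCT (Ala): third position 4-fold.
Codon 8 CTT (Leu): third position 4-fold.
Four-fold degenerate third positions: 3.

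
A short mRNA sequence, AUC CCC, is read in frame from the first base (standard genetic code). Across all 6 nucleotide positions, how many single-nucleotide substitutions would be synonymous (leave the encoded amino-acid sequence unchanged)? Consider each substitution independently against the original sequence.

Codon 1 (AUC, Ile): 2 synonymous substitutions.
Codon 2 (CCC, Pro): 3 synonymous substitutions.
Total: 2 + 3 = 5.

5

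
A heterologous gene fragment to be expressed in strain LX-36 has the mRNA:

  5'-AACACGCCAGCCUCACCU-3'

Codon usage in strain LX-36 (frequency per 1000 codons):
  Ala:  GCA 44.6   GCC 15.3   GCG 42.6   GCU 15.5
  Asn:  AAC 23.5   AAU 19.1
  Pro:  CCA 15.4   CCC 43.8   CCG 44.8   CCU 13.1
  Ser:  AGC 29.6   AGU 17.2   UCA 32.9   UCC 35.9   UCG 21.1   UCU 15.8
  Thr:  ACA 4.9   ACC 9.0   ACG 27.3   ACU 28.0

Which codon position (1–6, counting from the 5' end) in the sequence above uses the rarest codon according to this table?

6

Codon 1 AAC (Asn): 23.5 per 1000.
Codon 2 ACG (Thr): 27.3 per 1000.
Codon 3 CCA (Pro): 15.4 per 1000.
Codon 4 GCC (Ala): 15.3 per 1000.
Codon 5 UCA (Ser): 32.9 per 1000.
Codon 6 CCU (Pro): 13.1 per 1000.
Lowest frequency is 13.1 at codon 6.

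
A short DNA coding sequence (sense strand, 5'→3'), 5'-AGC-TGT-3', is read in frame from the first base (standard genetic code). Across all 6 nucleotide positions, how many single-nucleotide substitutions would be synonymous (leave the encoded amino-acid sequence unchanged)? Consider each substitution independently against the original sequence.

2

Codon 1 (AGC, Ser): 1 synonymous substitution.
Codon 2 (TGT, Cys): 1 synonymous substitution.
Total: 1 + 1 = 2.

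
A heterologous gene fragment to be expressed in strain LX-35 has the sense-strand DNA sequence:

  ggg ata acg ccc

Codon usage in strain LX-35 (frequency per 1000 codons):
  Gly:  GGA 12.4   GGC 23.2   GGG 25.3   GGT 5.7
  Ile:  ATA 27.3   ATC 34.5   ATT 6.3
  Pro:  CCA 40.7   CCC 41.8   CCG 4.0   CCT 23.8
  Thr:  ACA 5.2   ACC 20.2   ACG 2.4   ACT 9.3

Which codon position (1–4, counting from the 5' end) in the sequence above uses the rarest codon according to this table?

3

Codon 1 GGG (Gly): 25.3 per 1000.
Codon 2 ATA (Ile): 27.3 per 1000.
Codon 3 ACG (Thr): 2.4 per 1000.
Codon 4 CCC (Pro): 41.8 per 1000.
Lowest frequency is 2.4 at codon 3.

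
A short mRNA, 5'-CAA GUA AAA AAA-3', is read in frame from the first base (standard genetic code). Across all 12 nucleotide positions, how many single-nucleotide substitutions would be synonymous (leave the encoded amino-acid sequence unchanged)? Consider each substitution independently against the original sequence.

Codon 1 (CAA, Gln): 1 synonymous substitution.
Codon 2 (GUA, Val): 3 synonymous substitutions.
Codon 3 (AAA, Lys): 1 synonymous substitution.
Codon 4 (AAA, Lys): 1 synonymous substitution.
Total: 1 + 3 + 1 + 1 = 6.

6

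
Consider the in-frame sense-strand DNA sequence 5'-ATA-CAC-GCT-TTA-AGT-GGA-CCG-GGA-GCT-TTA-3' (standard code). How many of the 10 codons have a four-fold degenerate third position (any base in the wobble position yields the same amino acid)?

5

Codon 1 ATA (Ile): third position 3-fold.
Codon 2 CAC (His): third position 2-fold.
Codon 3 GCT (Ala): third position 4-fold.
Codon 4 TTA (Leu): third position 2-fold.
Codon 5 AGT (Ser): third position 2-fold.
Codon 6 GGA (Gly): third position 4-fold.
Codon 7 CCG (Pro): third position 4-fold.
Codon 8 GGA (Gly): third position 4-fold.
Codon 9 GCT (Ala): third position 4-fold.
Codon 10 TTA (Leu): third position 2-fold.
Four-fold degenerate third positions: 5.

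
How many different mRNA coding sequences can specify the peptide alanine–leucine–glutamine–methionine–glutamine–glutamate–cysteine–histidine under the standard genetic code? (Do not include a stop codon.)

768

Ala: 4 codons.
Leu: 6 codons.
Gln: 2 codons.
Met: 1 codon.
Gln: 2 codons.
Glu: 2 codons.
Cys: 2 codons.
His: 2 codons.
4 × 6 × 2 × 1 × 2 × 2 × 2 × 2 = 768.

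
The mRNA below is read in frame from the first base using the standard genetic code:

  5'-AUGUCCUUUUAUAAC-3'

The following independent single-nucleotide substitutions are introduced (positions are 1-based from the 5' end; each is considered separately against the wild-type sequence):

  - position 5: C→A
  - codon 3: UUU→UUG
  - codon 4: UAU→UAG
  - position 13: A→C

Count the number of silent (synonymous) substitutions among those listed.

0

Codon 2: UCC (Ser) → UAC (Tyr) — missense.
Codon 3: UUU (Phe) → UUG (Leu) — missense.
Codon 4: UAU (Tyr) → UAG (Stop) — nonsense.
Codon 5: AAC (Asn) → CAC (His) — missense.
Synonymous: 0 of 4.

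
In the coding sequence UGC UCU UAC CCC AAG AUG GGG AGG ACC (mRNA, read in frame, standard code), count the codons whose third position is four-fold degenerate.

4

Codon 1 UGC (Cys): third position 2-fold.
Codon 2 UCU (Ser): third position 4-fold.
Codon 3 UAC (Tyr): third position 2-fold.
Codon 4 CCC (Pro): third position 4-fold.
Codon 5 AAG (Lys): third position 2-fold.
Codon 6 AUG (Met): third position 1-fold.
Codon 7 GGG (Gly): third position 4-fold.
Codon 8 AGG (Arg): third position 2-fold.
Codon 9 ACC (Thr): third position 4-fold.
Four-fold degenerate third positions: 4.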